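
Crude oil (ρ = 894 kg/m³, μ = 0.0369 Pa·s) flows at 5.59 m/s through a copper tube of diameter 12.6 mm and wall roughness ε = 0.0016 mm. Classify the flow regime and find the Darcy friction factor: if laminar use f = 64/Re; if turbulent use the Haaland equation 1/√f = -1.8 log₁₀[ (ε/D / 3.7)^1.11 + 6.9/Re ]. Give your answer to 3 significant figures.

f ≈ 0.0375

Re = ρVD/μ = 894·5.59·0.0126/0.0369 = 1706.
Re < 2300 → laminar, so f = 64/Re = 0.0375 (roughness is irrelevant in laminar flow).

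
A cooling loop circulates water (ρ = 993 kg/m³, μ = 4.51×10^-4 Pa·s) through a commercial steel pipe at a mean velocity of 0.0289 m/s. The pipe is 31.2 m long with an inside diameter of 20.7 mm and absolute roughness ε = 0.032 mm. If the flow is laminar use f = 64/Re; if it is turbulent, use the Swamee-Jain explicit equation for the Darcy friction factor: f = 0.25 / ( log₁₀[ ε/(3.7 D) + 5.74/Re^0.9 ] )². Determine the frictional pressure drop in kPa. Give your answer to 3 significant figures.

ΔP ≈ 0.0304 kPa

Reynolds number Re = ρVD/μ = 993 · 0.0289 · 0.0207 / 0.000451 = 1317.
Re < 2300 → laminar flow, so f = 64/Re = 64/1317 = 0.04859 (the turbulent correlation is not needed).
Darcy-Weisbach: ΔP = f(L/D)(ρV²/2) = 0.04859·(31.2/0.0207)·(993·0.0289²/2) = 0.04859·1507·0.4147 = 30.37 Pa.
ΔP = 30.37 Pa = 0.0304 kPa.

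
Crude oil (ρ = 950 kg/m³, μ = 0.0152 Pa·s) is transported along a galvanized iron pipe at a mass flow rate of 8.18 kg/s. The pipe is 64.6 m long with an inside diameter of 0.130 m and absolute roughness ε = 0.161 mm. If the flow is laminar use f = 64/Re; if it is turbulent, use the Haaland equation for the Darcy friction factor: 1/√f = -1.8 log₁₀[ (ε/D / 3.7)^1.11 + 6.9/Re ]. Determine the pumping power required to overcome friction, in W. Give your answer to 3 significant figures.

P ≈ 32.7 W

A = πD²/4 = π(0.13)²/4 = 0.01327 m²; mean velocity V = ṁ/(ρA) = 8.18/(950 · 0.01327) = 0.6487 m/s.
Reynolds number Re = ρVD/μ = 950 · 0.6487 · 0.13 / 0.0152 = 5271.
Re > 4000 → turbulent. Relative roughness ε/D = 0.000161/0.13 = 0.00124. Haaland: 1/√f = -1.8 log₁₀[(0.00124/3.7)^1.11 + 6.9/5271] = -1.8 log₁₀[0.000139 + 0.00131] = 5.111, so f = 0.03829.
Darcy-Weisbach: ΔP = f(L/D)(ρV²/2) = 0.03829·(64.6/0.13)·(950·0.6487²/2) = 0.03829·496.9·199.9 = 3803 Pa.
Q = ṁ/ρ = 8.18/950 = 0.008611 m³/s.
Pumping power P = QΔP = 0.008611·3803 = 32.75 W = 32.7 W.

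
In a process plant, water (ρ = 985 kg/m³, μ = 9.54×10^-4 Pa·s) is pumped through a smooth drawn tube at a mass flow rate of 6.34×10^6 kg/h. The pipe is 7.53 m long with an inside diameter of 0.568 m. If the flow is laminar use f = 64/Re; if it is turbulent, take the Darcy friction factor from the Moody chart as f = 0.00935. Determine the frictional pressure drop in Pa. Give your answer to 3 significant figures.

ΔP ≈ 3040 Pa

ṁ = 6.34×10^6 kg/h = 6.34×10^6/3600 = 1761 kg/s.
A = πD²/4 = π(0.568)²/4 = 0.2534 m²; mean velocity V = ṁ/(ρA) = 1761/(985 · 0.2534) = 7.056 m/s.
Reynolds number Re = ρVD/μ = 985 · 7.056 · 0.568 / 0.000954 = 4.138e+06.
Re > 4000 → turbulent; use the Moody-chart value f = 0.00935.
Darcy-Weisbach: ΔP = f(L/D)(ρV²/2) = 0.00935·(7.53/0.568)·(985·7.056²/2) = 0.00935·13.26·2.452e+04 = 3039 Pa.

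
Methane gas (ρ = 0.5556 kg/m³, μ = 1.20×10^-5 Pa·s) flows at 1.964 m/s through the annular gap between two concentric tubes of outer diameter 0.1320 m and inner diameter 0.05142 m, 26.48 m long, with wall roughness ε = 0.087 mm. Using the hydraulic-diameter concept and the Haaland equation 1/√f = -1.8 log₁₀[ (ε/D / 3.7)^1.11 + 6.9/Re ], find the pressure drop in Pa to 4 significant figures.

Hydraulic diameter D_h = 4A/P = D_o - D_i = 0.132 - 0.05142 = 0.08058 m.
Re = ρVD_h/μ = 0.5556·1.964·0.08058/1.2e-05 = 7327.
ε/D_h = 8.7e-05/0.08058 = 0.00108; Haaland gives 1/√f = -1.8 log₁₀[0.000119+0.000942] = 5.354, so f = 0.03489.
ΔP = f(L/D_h)(ρV²/2) = 0.03489·26.48/0.08058·1.072 = 12.29 Pa.

ΔP ≈ 12.29 Pa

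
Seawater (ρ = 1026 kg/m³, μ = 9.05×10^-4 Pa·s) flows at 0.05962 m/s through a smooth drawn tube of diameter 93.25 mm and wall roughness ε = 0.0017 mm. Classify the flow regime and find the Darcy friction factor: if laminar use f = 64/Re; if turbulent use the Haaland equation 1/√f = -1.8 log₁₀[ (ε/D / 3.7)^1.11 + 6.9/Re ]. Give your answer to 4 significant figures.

f ≈ 0.03522

Re = ρVD/μ = 1026·0.05962·0.09325/0.000905 = 6303.
Re > 4000 → turbulent. ε/D = 1.7e-06/0.09325 = 1.82e-05; Haaland: 1/√f = -1.8 log₁₀[1.28e-06 + 0.00109] = 5.328, so f = 0.03522.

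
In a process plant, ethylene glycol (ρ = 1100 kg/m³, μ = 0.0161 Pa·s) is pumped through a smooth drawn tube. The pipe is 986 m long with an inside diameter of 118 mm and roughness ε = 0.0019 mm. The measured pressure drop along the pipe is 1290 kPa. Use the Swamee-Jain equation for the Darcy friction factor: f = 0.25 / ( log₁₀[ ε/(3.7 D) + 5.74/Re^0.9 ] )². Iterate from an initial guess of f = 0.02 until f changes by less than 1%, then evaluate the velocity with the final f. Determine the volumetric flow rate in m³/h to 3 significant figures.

Rearranging Darcy-Weisbach: V = √(2·ΔP·D/(f·L·ρ)). With ε/D = 1.9e-06/0.118 = 1.61e-05, iterate starting from f = 0.02:
  f = 0.02 → V = √(2·1.29e+06·0.118/(0.02·986·1100)) = 3.746 m/s; Re = ρVD/μ = 3.02e+04; f → 0.02339
  f = 0.02339 → V = 3.465 m/s; Re = 2.793e+04; f → 0.02383
  f = 0.02383 → V = 3.432 m/s; Re = 2.767e+04; f → 0.02388
Converged (Δf/f < 1%). With the final f = 0.02388: V = √(2·1.29e+06·0.118/(0.02388·986·1100)) = 3.429 m/s.
Q = V·A = 3.429·(π/4·0.118²) = 0.03749 m³/s = 135 m³/h.

Q ≈ 135 m³/h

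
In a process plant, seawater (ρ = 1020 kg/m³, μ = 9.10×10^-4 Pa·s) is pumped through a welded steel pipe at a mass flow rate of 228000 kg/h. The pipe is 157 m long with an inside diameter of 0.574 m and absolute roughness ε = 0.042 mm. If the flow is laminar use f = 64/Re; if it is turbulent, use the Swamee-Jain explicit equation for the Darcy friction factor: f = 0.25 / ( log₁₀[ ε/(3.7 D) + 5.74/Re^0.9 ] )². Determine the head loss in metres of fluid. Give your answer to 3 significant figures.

h_f ≈ 0.0136 m

ṁ = 228000 kg/h = 228000/3600 = 63.33 kg/s.
A = πD²/4 = π(0.574)²/4 = 0.2588 m²; mean velocity V = ṁ/(ρA) = 63.33/(1020 · 0.2588) = 0.2399 m/s.
Reynolds number Re = ρVD/μ = 1020 · 0.2399 · 0.574 / 0.00091 = 1.544e+05.
Re > 4000 → turbulent. Relative roughness ε/D = 4.2e-05/0.574 = 7.32e-05. Swamee-Jain: f = 0.25/(log₁₀[7.32e-05/3.7 + 5.74/1.544e+05^0.9])² = 0.25/(log₁₀[1.98e-05 + 0.000123])² = 0.25/(-3.846)² = 0.0169.
Darcy-Weisbach: ΔP = f(L/D)(ρV²/2) = 0.0169·(157/0.574)·(1020·0.2399²/2) = 0.0169·273.5·29.36 = 135.7 Pa.
Head loss h_f = ΔP/(ρg) = 135.7/(1020·9.81) = 0.0136 m.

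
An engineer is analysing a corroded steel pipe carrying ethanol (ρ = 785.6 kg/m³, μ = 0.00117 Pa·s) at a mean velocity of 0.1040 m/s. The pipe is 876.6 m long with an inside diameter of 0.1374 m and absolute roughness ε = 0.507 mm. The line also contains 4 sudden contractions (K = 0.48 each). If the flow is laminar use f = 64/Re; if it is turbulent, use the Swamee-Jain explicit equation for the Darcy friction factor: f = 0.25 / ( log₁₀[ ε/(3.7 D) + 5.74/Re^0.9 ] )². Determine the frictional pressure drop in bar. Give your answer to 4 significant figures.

Reynolds number Re = ρVD/μ = 785.6 · 0.104 · 0.1374 / 0.00117 = 9595.
Re > 4000 → turbulent. Relative roughness ε/D = 0.000507/0.1374 = 0.00369. Swamee-Jain: f = 0.25/(log₁₀[0.00369/3.7 + 5.74/9595^0.9])² = 0.25/(log₁₀[0.000997 + 0.0015])² = 0.25/(-2.603)² = 0.03689.
Total minor-loss coefficient ΣK = 4·0.48 = 1.92.
ΔP = [f·L/D + ΣK]·(ρV²/2) = [0.03689·876.6/0.1374 + 1.92]·(785.6·0.104²/2) = [235.4 + 1.92]·4.249 = 1008 Pa.
ΔP = 1008 Pa = 0.01008 bar.

ΔP ≈ 0.01008 bar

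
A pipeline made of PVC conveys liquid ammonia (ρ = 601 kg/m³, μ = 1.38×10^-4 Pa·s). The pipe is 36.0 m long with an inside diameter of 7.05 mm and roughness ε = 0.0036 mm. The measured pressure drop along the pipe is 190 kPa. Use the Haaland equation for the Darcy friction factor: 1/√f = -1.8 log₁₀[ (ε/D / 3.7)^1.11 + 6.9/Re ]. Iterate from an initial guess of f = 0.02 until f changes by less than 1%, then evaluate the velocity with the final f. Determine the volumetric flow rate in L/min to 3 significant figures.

Q ≈ 5.70 L/min

Rearranging Darcy-Weisbach: V = √(2·ΔP·D/(f·L·ρ)). With ε/D = 3.6e-06/0.00705 = 0.000511, iterate starting from f = 0.02:
  f = 0.02 → V = √(2·1.9e+05·0.00705/(0.02·36·601)) = 2.488 m/s; Re = ρVD/μ = 7.64e+04; f → 0.02086
  f = 0.02086 → V = 2.437 m/s; Re = 7.481e+04; f → 0.02092
Converged (Δf/f < 1%). With the final f = 0.02092: V = √(2·1.9e+05·0.00705/(0.02092·36·601)) = 2.433 m/s.
Q = V·A = 2.433·(π/4·0.00705²) = 9.497e-05 m³/s = 5.70 L/min.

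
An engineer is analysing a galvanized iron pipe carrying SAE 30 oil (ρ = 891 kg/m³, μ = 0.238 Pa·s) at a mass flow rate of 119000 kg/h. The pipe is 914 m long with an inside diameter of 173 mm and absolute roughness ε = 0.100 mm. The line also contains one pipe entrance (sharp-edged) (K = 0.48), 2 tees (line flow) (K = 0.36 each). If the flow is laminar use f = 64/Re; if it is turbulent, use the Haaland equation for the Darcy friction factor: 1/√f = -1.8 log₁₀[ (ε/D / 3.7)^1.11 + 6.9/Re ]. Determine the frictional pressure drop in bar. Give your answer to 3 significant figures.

ṁ = 119000 kg/h = 119000/3600 = 33.06 kg/s.
A = πD²/4 = π(0.173)²/4 = 0.02351 m²; mean velocity V = ṁ/(ρA) = 33.06/(891 · 0.02351) = 1.578 m/s.
Reynolds number Re = ρVD/μ = 891 · 1.578 · 0.173 / 0.238 = 1022.
Re < 2300 → laminar flow, so f = 64/Re = 64/1022 = 0.06261 (the turbulent correlation is not needed).
Total minor-loss coefficient ΣK = 1·0.48 + 2·0.36 = 1.2.
ΔP = [f·L/D + ΣK]·(ρV²/2) = [0.06261·914/0.173 + 1.2]·(891·1.578²/2) = [330.8 + 1.2]·1110 = 3.684e+05 Pa.
ΔP = 3.684e+05 Pa = 3.68 bar.

ΔP ≈ 3.68 bar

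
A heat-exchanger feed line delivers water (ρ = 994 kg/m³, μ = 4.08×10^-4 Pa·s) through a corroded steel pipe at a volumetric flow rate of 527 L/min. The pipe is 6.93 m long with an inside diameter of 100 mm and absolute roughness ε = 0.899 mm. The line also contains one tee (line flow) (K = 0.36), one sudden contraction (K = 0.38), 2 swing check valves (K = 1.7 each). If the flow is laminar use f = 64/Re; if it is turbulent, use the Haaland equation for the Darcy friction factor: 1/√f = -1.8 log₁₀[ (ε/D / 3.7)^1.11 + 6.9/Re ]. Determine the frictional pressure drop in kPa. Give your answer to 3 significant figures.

Q = 527 L/min = 527/60000 = 0.008783 m³/s.
Cross-sectional area A = πD²/4 = π(0.1)²/4 = 0.007854 m²; mean velocity V = Q/A = 0.008783/0.007854 = 1.118 m/s.
Reynolds number Re = ρVD/μ = 994 · 1.118 · 0.1 / 0.000408 = 2.725e+05.
Re > 4000 → turbulent. Relative roughness ε/D = 0.000899/0.1 = 0.00899. Haaland: 1/√f = -1.8 log₁₀[(0.00899/3.7)^1.11 + 6.9/2.725e+05] = -1.8 log₁₀[0.00125 + 2.53e-05] = 5.208, so f = 0.03687.
Total minor-loss coefficient ΣK = 1·0.36 + 1·0.38 + 2·1.7 = 4.14.
ΔP = [f·L/D + ΣK]·(ρV²/2) = [0.03687·6.93/0.1 + 4.14]·(994·1.118²/2) = [2.555 + 4.14]·621.6 = 4161 Pa.
ΔP = 4161 Pa = 4.16 kPa.

ΔP ≈ 4.16 kPa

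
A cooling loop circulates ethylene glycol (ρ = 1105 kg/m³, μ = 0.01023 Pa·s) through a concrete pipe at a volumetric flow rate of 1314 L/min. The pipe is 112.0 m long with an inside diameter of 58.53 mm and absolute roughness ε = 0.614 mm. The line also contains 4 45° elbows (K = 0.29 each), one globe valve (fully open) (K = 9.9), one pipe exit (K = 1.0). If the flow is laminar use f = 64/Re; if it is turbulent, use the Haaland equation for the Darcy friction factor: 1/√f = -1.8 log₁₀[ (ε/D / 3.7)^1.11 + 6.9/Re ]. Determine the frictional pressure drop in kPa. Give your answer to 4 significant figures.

ΔP ≈ 3218 kPa

Q = 1314 L/min = 1314/60000 = 0.0219 m³/s.
Cross-sectional area A = πD²/4 = π(0.05853)²/4 = 0.002691 m²; mean velocity V = Q/A = 0.0219/0.002691 = 8.139 m/s.
Reynolds number Re = ρVD/μ = 1105 · 8.139 · 0.05853 / 0.0102 = 5.146e+04.
Re > 4000 → turbulent. Relative roughness ε/D = 0.000614/0.05853 = 0.0105. Haaland: 1/√f = -1.8 log₁₀[(0.0105/3.7)^1.11 + 6.9/5.146e+04] = -1.8 log₁₀[0.00149 + 0.000134] = 5.022, so f = 0.03965.
Total minor-loss coefficient ΣK = 4·0.29 + 1·9.9 + 1·1 = 12.1.
ΔP = [f·L/D + ΣK]·(ρV²/2) = [0.03965·112/0.05853 + 12.1]·(1105·8.139²/2) = [75.87 + 12.1]·3.66e+04 = 3.218e+06 Pa.
ΔP = 3.218e+06 Pa = 3218 kPa.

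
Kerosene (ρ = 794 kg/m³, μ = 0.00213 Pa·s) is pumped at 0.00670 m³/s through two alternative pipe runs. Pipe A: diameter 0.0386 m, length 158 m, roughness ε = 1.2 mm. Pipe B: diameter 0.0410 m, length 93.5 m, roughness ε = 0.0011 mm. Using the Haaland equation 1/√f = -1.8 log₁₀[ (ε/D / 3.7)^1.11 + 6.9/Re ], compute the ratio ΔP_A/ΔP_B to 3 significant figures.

ΔP_A/ΔP_B ≈ 7.07

Pipe A: V = Q/A = 0.0067/0.00117 = 5.725 m/s; Re = 8.238e+04; ε/D = 0.0311; Haaland → f = 0.05851; ΔP_A = f(L/D)(ρV²/2) = 3.117e+06 Pa.
Pipe B: V = Q/A = 0.0067/0.00132 = 5.075 m/s; Re = 7.756e+04; ε/D = 2.68e-05; Haaland → f = 0.0189; ΔP_B = f(L/D)(ρV²/2) = 4.406e+05 Pa.
ΔP_A/ΔP_B = 3.117e+06/4.406e+05 = 7.07.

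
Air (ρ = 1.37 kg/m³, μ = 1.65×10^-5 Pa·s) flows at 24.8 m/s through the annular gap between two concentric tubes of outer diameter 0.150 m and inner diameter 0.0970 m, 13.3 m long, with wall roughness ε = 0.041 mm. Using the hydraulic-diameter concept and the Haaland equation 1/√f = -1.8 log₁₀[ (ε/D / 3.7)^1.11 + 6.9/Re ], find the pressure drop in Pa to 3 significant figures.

Hydraulic diameter D_h = 4A/P = D_o - D_i = 0.15 - 0.097 = 0.053 m.
Re = ρVD_h/μ = 1.37·24.8·0.053/1.65e-05 = 1.091e+05.
ε/D_h = 4.1e-05/0.053 = 0.000774; Haaland gives 1/√f = -1.8 log₁₀[8.23e-05+6.32e-05] = 6.907, so f = 0.02096.
ΔP = f(L/D_h)(ρV²/2) = 0.02096·13.3/0.053·421.3 = 2216 Pa.

ΔP ≈ 2220 Pa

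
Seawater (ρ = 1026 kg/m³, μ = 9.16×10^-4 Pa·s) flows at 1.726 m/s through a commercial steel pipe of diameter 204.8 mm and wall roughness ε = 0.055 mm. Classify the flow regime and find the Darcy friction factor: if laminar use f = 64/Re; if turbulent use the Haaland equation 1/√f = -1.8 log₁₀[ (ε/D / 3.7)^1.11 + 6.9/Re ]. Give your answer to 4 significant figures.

f ≈ 0.01618

Re = ρVD/μ = 1026·1.726·0.2048/0.000916 = 3.959e+05.
Re > 4000 → turbulent. ε/D = 5.5e-05/0.2048 = 0.000269; Haaland: 1/√f = -1.8 log₁₀[2.54e-05 + 1.74e-05] = 7.862, so f = 0.01618.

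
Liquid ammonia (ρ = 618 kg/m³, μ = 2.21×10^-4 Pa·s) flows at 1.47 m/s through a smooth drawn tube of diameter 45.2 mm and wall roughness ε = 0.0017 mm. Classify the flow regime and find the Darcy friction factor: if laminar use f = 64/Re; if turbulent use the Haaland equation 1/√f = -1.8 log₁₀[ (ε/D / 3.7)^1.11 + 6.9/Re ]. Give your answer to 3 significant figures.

f ≈ 0.0160

Re = ρVD/μ = 618·1.47·0.0452/0.000221 = 1.858e+05.
Re > 4000 → turbulent. ε/D = 1.7e-06/0.0452 = 3.76e-05; Haaland: 1/√f = -1.8 log₁₀[2.87e-06 + 3.71e-05] = 7.916, so f = 0.01596.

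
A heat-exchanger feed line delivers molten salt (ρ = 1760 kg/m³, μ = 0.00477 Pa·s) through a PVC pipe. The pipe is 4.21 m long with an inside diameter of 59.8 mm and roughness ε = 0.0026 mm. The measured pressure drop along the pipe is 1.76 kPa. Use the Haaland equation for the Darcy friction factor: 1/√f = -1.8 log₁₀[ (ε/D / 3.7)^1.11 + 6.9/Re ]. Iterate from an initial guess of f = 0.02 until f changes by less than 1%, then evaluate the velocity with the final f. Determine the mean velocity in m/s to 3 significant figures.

Rearranging Darcy-Weisbach: V = √(2·ΔP·D/(f·L·ρ)). With ε/D = 2.6e-06/0.0598 = 4.35e-05, iterate starting from f = 0.02:
  f = 0.02 → V = √(2·1760·0.0598/(0.02·4.21·1760)) = 1.192 m/s; Re = ρVD/μ = 2.63e+04; f → 0.02414
  f = 0.02414 → V = 1.085 m/s; Re = 2.393e+04; f → 0.0247
  f = 0.0247 → V = 1.073 m/s; Re = 2.366e+04; f → 0.02477
Converged (Δf/f < 1%). With the final f = 0.02477: V = √(2·1760·0.0598/(0.02477·4.21·1760)) = 1.071 m/s.

V ≈ 1.07 m/s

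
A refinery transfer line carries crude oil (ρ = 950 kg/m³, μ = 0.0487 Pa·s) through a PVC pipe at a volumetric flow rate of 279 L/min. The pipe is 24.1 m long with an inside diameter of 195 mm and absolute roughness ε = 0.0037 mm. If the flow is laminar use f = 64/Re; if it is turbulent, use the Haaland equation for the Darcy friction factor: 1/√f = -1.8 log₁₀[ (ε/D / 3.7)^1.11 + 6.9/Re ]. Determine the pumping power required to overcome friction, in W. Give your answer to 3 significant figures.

Q = 279 L/min = 279/60000 = 0.00465 m³/s.
Cross-sectional area A = πD²/4 = π(0.195)²/4 = 0.02986 m²; mean velocity V = Q/A = 0.00465/0.02986 = 0.1557 m/s.
Reynolds number Re = ρVD/μ = 950 · 0.1557 · 0.195 / 0.0487 = 592.3.
Re < 2300 → laminar flow, so f = 64/Re = 64/592.3 = 0.1081 (the turbulent correlation is not needed).
Darcy-Weisbach: ΔP = f(L/D)(ρV²/2) = 0.1081·(24.1/0.195)·(950·0.1557²/2) = 0.1081·123.6·11.52 = 153.8 Pa.
Pumping power P = QΔP = 0.00465·153.8 = 0.7151 W = 0.715 W.

P ≈ 0.715 W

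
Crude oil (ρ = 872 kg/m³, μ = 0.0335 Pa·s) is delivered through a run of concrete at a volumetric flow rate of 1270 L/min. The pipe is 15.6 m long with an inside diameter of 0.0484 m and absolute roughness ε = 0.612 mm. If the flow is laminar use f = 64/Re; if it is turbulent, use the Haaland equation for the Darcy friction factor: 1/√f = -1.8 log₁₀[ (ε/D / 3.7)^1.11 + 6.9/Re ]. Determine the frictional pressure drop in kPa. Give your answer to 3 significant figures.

Q = 1270 L/min = 1270/60000 = 0.02117 m³/s.
Cross-sectional area A = πD²/4 = π(0.0484)²/4 = 0.00184 m²; mean velocity V = Q/A = 0.02117/0.00184 = 11.5 m/s.
Reynolds number Re = ρVD/μ = 872 · 11.5 · 0.0484 / 0.0335 = 1.449e+04.
Re > 4000 → turbulent. Relative roughness ε/D = 0.000612/0.0484 = 0.0126. Haaland: 1/√f = -1.8 log₁₀[(0.0126/3.7)^1.11 + 6.9/1.449e+04] = -1.8 log₁₀[0.00183 + 0.000476] = 4.747, so f = 0.04438.
Darcy-Weisbach: ΔP = f(L/D)(ρV²/2) = 0.04438·(15.6/0.0484)·(872·11.5²/2) = 0.04438·322.3·5.771e+04 = 8.255e+05 Pa.
ΔP = 8.255e+05 Pa = 825 kPa.

ΔP ≈ 825 kPa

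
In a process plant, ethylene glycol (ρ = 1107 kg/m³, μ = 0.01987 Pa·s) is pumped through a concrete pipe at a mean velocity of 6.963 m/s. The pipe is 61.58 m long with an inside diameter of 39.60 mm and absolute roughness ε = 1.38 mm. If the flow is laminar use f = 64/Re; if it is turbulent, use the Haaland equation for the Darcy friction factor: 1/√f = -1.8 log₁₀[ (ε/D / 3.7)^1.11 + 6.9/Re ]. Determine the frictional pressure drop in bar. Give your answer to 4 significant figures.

ΔP ≈ 26.24 bar

Reynolds number Re = ρVD/μ = 1107 · 6.963 · 0.0396 / 0.0199 = 1.536e+04.
Re > 4000 → turbulent. Relative roughness ε/D = 0.00138/0.0396 = 0.0348. Haaland: 1/√f = -1.8 log₁₀[(0.0348/3.7)^1.11 + 6.9/1.536e+04] = -1.8 log₁₀[0.00564 + 0.000449] = 3.988, so f = 0.06287.
Darcy-Weisbach: ΔP = f(L/D)(ρV²/2) = 0.06287·(61.58/0.0396)·(1107·6.963²/2) = 0.06287·1555·2.684e+04 = 2.624e+06 Pa.
ΔP = 2.624e+06 Pa = 26.24 bar.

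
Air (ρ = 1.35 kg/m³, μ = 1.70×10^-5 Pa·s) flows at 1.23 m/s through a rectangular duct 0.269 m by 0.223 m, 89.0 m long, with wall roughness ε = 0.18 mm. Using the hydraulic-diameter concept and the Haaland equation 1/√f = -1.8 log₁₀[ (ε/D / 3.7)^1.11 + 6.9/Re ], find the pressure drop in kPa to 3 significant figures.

Hydraulic diameter D_h = 4A/P = 4·(0.269·0.223)/(2·(0.269+0.223)) = 0.2399/0.984 = 0.2438 m.
Re = ρVD_h/μ = 1.35·1.23·0.2438/1.7e-05 = 2.382e+04.
ε/D_h = 0.00018/0.2438 = 0.000738; Haaland gives 1/√f = -1.8 log₁₀[7.82e-05+0.00029] = 6.182, so f = 0.02617.
ΔP = f(L/D_h)(ρV²/2) = 0.02617·89/0.2438·1.021 = 9.753 Pa.
ΔP = 0.00975 kPa.

ΔP ≈ 0.00975 kPa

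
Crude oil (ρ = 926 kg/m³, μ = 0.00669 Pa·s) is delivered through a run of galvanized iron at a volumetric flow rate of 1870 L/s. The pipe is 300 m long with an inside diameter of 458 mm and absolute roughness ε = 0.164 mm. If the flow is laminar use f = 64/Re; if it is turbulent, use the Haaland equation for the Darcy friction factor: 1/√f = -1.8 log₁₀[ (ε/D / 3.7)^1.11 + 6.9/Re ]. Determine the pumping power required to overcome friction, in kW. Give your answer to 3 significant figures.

P ≈ 1190 kW

Q = 1870 L/s = 1870/1000 = 1.87 m³/s.
Cross-sectional area A = πD²/4 = π(0.458)²/4 = 0.1647 m²; mean velocity V = Q/A = 1.87/0.1647 = 11.35 m/s.
Reynolds number Re = ρVD/μ = 926 · 11.35 · 0.458 / 0.00669 = 7.196e+05.
Re > 4000 → turbulent. Relative roughness ε/D = 0.000164/0.458 = 0.000358. Haaland: 1/√f = -1.8 log₁₀[(0.000358/3.7)^1.11 + 6.9/7.196e+05] = -1.8 log₁₀[3.5e-05 + 9.59e-06] = 7.831, so f = 0.01631.
Darcy-Weisbach: ΔP = f(L/D)(ρV²/2) = 0.01631·(300/0.458)·(926·11.35²/2) = 0.01631·655·5.965e+04 = 6.371e+05 Pa.
Pumping power P = QΔP = 1.87·6.371e+05 = 1191000 W = 1190 kW.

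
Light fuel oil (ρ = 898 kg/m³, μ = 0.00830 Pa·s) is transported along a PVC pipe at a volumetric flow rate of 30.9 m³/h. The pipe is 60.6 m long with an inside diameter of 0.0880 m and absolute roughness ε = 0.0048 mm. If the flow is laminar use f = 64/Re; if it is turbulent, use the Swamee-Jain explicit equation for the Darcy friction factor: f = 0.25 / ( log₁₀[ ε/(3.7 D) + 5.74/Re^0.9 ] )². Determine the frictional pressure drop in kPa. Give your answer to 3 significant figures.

ΔP ≈ 17.7 kPa

Q = 30.9 m³/h = 30.9/3600 = 0.008583 m³/s.
Cross-sectional area A = πD²/4 = π(0.088)²/4 = 0.006082 m²; mean velocity V = Q/A = 0.008583/0.006082 = 1.411 m/s.
Reynolds number Re = ρVD/μ = 898 · 1.411 · 0.088 / 0.0083 = 1.344e+04.
Re > 4000 → turbulent. Relative roughness ε/D = 4.8e-06/0.088 = 5.45e-05. Swamee-Jain: f = 0.25/(log₁₀[5.45e-05/3.7 + 5.74/1.344e+04^0.9])² = 0.25/(log₁₀[1.47e-05 + 0.00111])² = 0.25/(-2.951)² = 0.02871.
Darcy-Weisbach: ΔP = f(L/D)(ρV²/2) = 0.02871·(60.6/0.088)·(898·1.411²/2) = 0.02871·688.6·894.2 = 1.768e+04 Pa.
ΔP = 1.768e+04 Pa = 17.7 kPa.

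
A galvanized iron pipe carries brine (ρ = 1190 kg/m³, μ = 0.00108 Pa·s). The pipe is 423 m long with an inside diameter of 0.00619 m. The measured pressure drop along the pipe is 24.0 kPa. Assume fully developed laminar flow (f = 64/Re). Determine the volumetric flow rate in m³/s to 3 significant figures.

For laminar flow, f = 64/Re with Re = ρVD/μ, so Darcy-Weisbach reduces to ΔP = 32μLV/D². Solving for V: V = ΔP·D²/(32μL) = 2.4e+04·(0.00619)²/(32·0.00108·423) = 0.0629 m/s.
Check: Re = ρVD/μ = 1190·0.0629·0.00619/0.00108 = 429 < 2300, so the laminar assumption holds.
Q = V·A = 0.0629·(π/4·0.00619²) = 1.893e-06 m³/s = 1.89×10^-6 m³/s.

Q ≈ 1.89×10^-6 m³/s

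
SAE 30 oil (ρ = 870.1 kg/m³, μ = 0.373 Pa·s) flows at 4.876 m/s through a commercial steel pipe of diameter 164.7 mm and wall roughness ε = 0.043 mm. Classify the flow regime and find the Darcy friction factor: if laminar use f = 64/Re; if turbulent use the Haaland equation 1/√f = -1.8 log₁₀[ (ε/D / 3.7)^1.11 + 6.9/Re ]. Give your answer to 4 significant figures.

Re = ρVD/μ = 870.1·4.876·0.1647/0.373 = 1873.
Re < 2300 → laminar, so f = 64/Re = 0.03416 (roughness is irrelevant in laminar flow).

f ≈ 0.03416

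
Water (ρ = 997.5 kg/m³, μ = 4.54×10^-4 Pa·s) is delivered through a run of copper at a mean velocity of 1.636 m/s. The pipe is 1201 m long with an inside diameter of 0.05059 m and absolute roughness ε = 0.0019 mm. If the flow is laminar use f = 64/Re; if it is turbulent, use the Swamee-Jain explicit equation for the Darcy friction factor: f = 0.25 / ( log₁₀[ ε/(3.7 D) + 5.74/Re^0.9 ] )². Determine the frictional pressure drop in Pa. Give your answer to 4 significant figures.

ΔP ≈ 511600 Pa

Reynolds number Re = ρVD/μ = 997.5 · 1.636 · 0.05059 / 0.000454 = 1.818e+05.
Re > 4000 → turbulent. Relative roughness ε/D = 1.9e-06/0.05059 = 3.76e-05. Swamee-Jain: f = 0.25/(log₁₀[3.76e-05/3.7 + 5.74/1.818e+05^0.9])² = 0.25/(log₁₀[1.02e-05 + 0.000106])² = 0.25/(-3.935)² = 0.01614.
Darcy-Weisbach: ΔP = f(L/D)(ρV²/2) = 0.01614·(1201/0.05059)·(997.5·1.636²/2) = 0.01614·2.374e+04·1335 = 5.116e+05 Pa.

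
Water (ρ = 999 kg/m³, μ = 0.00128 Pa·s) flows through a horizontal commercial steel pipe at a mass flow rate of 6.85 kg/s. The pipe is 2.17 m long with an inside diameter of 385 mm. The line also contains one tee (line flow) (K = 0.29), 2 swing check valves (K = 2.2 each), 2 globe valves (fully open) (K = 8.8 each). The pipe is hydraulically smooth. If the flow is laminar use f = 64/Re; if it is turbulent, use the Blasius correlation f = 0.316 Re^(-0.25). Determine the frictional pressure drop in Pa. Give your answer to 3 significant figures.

A = πD²/4 = π(0.385)²/4 = 0.1164 m²; mean velocity V = ṁ/(ρA) = 6.85/(999 · 0.1164) = 0.0589 m/s.
Reynolds number Re = ρVD/μ = 999 · 0.0589 · 0.385 / 0.00128 = 1.77e+04.
Re > 4000 → turbulent. Smooth-pipe (Blasius): f = 0.316 Re^(-0.25) = 0.316/(1.77e+04)^0.25 = 0.0274.
Total minor-loss coefficient ΣK = 1·0.29 + 2·2.2 + 2·8.8 = 22.3.
ΔP = [f·L/D + ΣK]·(ρV²/2) = [0.0274·2.17/0.385 + 22.3]·(999·0.0589²/2) = [0.1544 + 22.3]·1.733 = 38.89 Pa.

ΔP ≈ 38.9 Pa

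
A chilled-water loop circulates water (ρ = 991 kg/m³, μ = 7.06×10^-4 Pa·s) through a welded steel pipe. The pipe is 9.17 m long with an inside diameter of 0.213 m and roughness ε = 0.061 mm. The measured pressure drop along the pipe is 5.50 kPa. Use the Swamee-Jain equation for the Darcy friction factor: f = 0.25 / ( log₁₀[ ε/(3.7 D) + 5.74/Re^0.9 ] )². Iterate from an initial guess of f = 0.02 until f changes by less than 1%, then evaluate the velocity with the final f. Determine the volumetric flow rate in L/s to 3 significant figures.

Q ≈ 145 L/s

Rearranging Darcy-Weisbach: V = √(2·ΔP·D/(f·L·ρ)). With ε/D = 6.1e-05/0.213 = 0.000286, iterate starting from f = 0.02:
  f = 0.02 → V = √(2·5500·0.213/(0.02·9.17·991)) = 3.59 m/s; Re = ρVD/μ = 1.073e+06; f → 0.01559
  f = 0.01559 → V = 4.067 m/s; Re = 1.216e+06; f → 0.01551
Converged (Δf/f < 1%). With the final f = 0.01551: V = √(2·5500·0.213/(0.01551·9.17·991)) = 4.078 m/s.
Q = V·A = 4.078·(π/4·0.213²) = 0.1453 m³/s = 145 L/s.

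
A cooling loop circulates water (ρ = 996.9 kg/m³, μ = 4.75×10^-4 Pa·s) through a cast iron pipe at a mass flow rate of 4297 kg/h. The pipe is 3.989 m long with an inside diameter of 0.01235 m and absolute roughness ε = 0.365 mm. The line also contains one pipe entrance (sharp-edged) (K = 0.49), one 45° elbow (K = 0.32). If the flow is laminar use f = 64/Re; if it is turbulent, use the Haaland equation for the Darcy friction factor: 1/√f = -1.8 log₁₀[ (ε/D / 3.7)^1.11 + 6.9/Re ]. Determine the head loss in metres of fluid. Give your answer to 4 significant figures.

ṁ = 4297 kg/h = 4297/3600 = 1.194 kg/s.
A = πD²/4 = π(0.01235)²/4 = 0.0001198 m²; mean velocity V = ṁ/(ρA) = 1.194/(996.9 · 0.0001198) = 9.995 m/s.
Reynolds number Re = ρVD/μ = 996.9 · 9.995 · 0.01235 / 0.000475 = 2.591e+05.
Re > 4000 → turbulent. Relative roughness ε/D = 0.000365/0.01235 = 0.0296. Haaland: 1/√f = -1.8 log₁₀[(0.0296/3.7)^1.11 + 6.9/2.591e+05] = -1.8 log₁₀[0.0047 + 2.66e-05] = 4.187, so f = 0.05705.
Total minor-loss coefficient ΣK = 1·0.49 + 1·0.32 = 0.81.
ΔP = [f·L/D + ΣK]·(ρV²/2) = [0.05705·3.989/0.01235 + 0.81]·(996.9·9.995²/2) = [18.43 + 0.81]·4.98e+04 = 9.58e+05 Pa.
Head loss h_f = ΔP/(ρg) = 9.58e+05/(996.9·9.81) = 97.96 m.

h_f ≈ 97.96 m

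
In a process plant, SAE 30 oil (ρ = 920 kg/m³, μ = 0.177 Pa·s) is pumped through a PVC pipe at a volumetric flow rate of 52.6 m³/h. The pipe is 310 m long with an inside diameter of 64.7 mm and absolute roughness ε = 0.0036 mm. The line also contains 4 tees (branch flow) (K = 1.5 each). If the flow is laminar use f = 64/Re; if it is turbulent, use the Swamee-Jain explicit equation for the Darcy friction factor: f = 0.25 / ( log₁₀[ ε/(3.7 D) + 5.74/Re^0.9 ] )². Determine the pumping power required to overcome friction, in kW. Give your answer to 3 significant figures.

P ≈ 28.0 kW

Q = 52.6 m³/h = 52.6/3600 = 0.01461 m³/s.
Cross-sectional area A = πD²/4 = π(0.0647)²/4 = 0.003288 m²; mean velocity V = Q/A = 0.01461/0.003288 = 4.444 m/s.
Reynolds number Re = ρVD/μ = 920 · 4.444 · 0.0647 / 0.177 = 1495.
Re < 2300 → laminar flow, so f = 64/Re = 64/1495 = 0.04282 (the turbulent correlation is not needed).
Total minor-loss coefficient ΣK = 4·1.5 = 6.
ΔP = [f·L/D + ΣK]·(ρV²/2) = [0.04282·310/0.0647 + 6]·(920·4.444²/2) = [205.2 + 6]·9085 = 1.919e+06 Pa.
Pumping power P = QΔP = 0.01461·1.919e+06 = 28030 W = 28.0 kW.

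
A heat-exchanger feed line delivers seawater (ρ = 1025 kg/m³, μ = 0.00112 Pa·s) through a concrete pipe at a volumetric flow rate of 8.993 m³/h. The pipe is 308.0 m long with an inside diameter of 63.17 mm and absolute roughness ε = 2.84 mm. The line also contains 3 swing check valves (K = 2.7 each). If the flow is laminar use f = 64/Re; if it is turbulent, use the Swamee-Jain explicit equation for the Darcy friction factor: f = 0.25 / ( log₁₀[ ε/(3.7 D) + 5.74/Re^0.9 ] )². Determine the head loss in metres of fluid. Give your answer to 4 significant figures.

h_f ≈ 11.17 m

Q = 8.993 m³/h = 8.993/3600 = 0.002498 m³/s.
Cross-sectional area A = πD²/4 = π(0.06317)²/4 = 0.003134 m²; mean velocity V = Q/A = 0.002498/0.003134 = 0.7971 m/s.
Reynolds number Re = ρVD/μ = 1025 · 0.7971 · 0.06317 / 0.00112 = 4.608e+04.
Re > 4000 → turbulent. Relative roughness ε/D = 0.00284/0.06317 = 0.045. Swamee-Jain: f = 0.25/(log₁₀[0.045/3.7 + 5.74/4.608e+04^0.9])² = 0.25/(log₁₀[0.0122 + 0.000365])² = 0.25/(-1.903)² = 0.06907.
Total minor-loss coefficient ΣK = 3·2.7 = 8.1.
ΔP = [f·L/D + ΣK]·(ρV²/2) = [0.06907·308/0.06317 + 8.1]·(1025·0.7971²/2) = [336.7 + 8.1]·325.6 = 1.123e+05 Pa.
Head loss h_f = ΔP/(ρg) = 1.123e+05/(1025·9.81) = 11.17 m.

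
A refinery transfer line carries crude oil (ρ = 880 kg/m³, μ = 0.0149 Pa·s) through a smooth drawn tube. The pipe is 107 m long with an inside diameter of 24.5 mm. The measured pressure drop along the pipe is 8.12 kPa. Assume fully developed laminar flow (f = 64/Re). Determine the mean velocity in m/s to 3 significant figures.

For laminar flow, f = 64/Re with Re = ρVD/μ, so Darcy-Weisbach reduces to ΔP = 32μLV/D². Solving for V: V = ΔP·D²/(32μL) = 8120·(0.0245)²/(32·0.0149·107) = 0.09554 m/s.
Check: Re = ρVD/μ = 880·0.09554·0.0245/0.0149 = 138.2 < 2300, so the laminar assumption holds.

V ≈ 0.0955 m/s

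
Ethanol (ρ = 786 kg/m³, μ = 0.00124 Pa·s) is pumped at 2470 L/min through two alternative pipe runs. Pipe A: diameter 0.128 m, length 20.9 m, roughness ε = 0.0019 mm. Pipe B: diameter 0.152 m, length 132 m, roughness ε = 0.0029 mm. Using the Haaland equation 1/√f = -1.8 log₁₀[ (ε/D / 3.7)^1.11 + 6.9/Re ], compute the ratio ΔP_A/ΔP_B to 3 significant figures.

Pipe A: V = Q/A = 0.04117/0.01287 = 3.199 m/s; Re = 2.596e+05; ε/D = 1.48e-05; Haaland → f = 0.01485; ΔP_A = f(L/D)(ρV²/2) = 9752 Pa.
Pipe B: V = Q/A = 0.04117/0.01815 = 2.269 m/s; Re = 2.186e+05; ε/D = 1.91e-05; Haaland → f = 0.01536; ΔP_B = f(L/D)(ρV²/2) = 2.698e+04 Pa.
ΔP_A/ΔP_B = 9752/2.698e+04 = 0.361.

ΔP_A/ΔP_B ≈ 0.361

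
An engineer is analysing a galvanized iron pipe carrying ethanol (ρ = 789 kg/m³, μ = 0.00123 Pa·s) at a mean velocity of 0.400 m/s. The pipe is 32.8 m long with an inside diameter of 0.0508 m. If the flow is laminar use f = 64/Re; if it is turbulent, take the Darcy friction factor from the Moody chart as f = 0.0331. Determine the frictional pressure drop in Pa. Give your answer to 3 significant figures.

Reynolds number Re = ρVD/μ = 789 · 0.4 · 0.0508 / 0.00123 = 1.303e+04.
Re > 4000 → turbulent; use the Moody-chart value f = 0.0331.
Darcy-Weisbach: ΔP = f(L/D)(ρV²/2) = 0.0331·(32.8/0.0508)·(789·0.4²/2) = 0.0331·645.7·63.12 = 1349 Pa.

ΔP ≈ 1350 Pa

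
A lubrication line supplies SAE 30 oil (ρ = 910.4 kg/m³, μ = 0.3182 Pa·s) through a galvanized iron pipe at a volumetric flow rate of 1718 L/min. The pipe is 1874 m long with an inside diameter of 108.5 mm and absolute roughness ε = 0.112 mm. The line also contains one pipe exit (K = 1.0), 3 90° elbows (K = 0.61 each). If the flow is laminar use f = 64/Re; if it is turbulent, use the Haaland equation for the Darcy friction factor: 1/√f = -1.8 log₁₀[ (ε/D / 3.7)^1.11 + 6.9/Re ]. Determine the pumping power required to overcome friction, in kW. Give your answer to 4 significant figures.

Q = 1718 L/min = 1718/60000 = 0.02863 m³/s.
Cross-sectional area A = πD²/4 = π(0.1085)²/4 = 0.009246 m²; mean velocity V = Q/A = 0.02863/0.009246 = 3.097 m/s.
Reynolds number Re = ρVD/μ = 910.4 · 3.097 · 0.1085 / 0.318 = 961.4.
Re < 2300 → laminar flow, so f = 64/Re = 64/961.4 = 0.06657 (the turbulent correlation is not needed).
Total minor-loss coefficient ΣK = 1·1 + 3·0.61 = 2.83.
ΔP = [f·L/D + ΣK]·(ρV²/2) = [0.06657·1874/0.1085 + 2.83]·(910.4·3.097²/2) = [1150 + 2.83]·4366 = 5.032e+06 Pa.
Pumping power P = QΔP = 0.02863·5.032e+06 = 144090 W = 144.1 kW.

P ≈ 144.1 kW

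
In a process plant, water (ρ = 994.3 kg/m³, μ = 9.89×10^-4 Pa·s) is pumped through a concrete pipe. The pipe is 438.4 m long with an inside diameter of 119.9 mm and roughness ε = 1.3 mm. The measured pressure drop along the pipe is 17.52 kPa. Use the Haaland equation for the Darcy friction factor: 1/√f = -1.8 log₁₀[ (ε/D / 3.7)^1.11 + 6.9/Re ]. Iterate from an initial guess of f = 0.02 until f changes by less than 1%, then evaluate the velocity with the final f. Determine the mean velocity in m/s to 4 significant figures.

V ≈ 0.4913 m/s

Rearranging Darcy-Weisbach: V = √(2·ΔP·D/(f·L·ρ)). With ε/D = 0.0013/0.1199 = 0.0108, iterate starting from f = 0.02:
  f = 0.02 → V = √(2·1.752e+04·0.1199/(0.02·438.4·994.3)) = 0.6942 m/s; Re = ρVD/μ = 8.368e+04; f → 0.03968
  f = 0.03968 → V = 0.4929 m/s; Re = 5.941e+04; f → 0.03993
Converged (Δf/f < 1%). With the final f = 0.03993: V = √(2·1.752e+04·0.1199/(0.03993·438.4·994.3)) = 0.4913 m/s.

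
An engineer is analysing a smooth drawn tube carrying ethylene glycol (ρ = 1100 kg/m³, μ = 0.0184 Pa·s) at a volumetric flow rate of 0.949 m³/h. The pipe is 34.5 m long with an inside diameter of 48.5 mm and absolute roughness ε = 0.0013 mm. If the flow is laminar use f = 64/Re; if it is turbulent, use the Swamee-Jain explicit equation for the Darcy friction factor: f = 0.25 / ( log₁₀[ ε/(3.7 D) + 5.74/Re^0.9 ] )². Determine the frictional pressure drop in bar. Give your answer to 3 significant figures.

ΔP ≈ 0.0123 bar

Q = 0.949 m³/h = 0.949/3600 = 0.0002636 m³/s.
Cross-sectional area A = πD²/4 = π(0.0485)²/4 = 0.001847 m²; mean velocity V = Q/A = 0.0002636/0.001847 = 0.1427 m/s.
Reynolds number Re = ρVD/μ = 1100 · 0.1427 · 0.0485 / 0.0184 = 413.7.
Re < 2300 → laminar flow, so f = 64/Re = 64/413.7 = 0.1547 (the turbulent correlation is not needed).
Darcy-Weisbach: ΔP = f(L/D)(ρV²/2) = 0.1547·(34.5/0.0485)·(1100·0.1427²/2) = 0.1547·711.3·11.2 = 1232 Pa.
ΔP = 1232 Pa = 0.0123 bar.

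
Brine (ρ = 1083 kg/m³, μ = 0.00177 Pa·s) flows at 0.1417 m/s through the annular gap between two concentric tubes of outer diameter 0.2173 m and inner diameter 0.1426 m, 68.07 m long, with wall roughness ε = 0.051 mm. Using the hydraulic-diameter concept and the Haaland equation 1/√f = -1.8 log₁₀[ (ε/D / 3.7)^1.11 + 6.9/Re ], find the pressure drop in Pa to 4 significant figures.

Hydraulic diameter D_h = 4A/P = D_o - D_i = 0.2173 - 0.1426 = 0.0747 m.
Re = ρVD_h/μ = 1083·0.1417·0.0747/0.00177 = 6477.
ε/D_h = 5.1e-05/0.0747 = 0.000683; Haaland gives 1/√f = -1.8 log₁₀[7.17e-05+0.00107] = 5.3, so f = 0.03561.
ΔP = f(L/D_h)(ρV²/2) = 0.03561·68.07/0.0747·10.87 = 352.8 Pa.

ΔP ≈ 352.8 Pa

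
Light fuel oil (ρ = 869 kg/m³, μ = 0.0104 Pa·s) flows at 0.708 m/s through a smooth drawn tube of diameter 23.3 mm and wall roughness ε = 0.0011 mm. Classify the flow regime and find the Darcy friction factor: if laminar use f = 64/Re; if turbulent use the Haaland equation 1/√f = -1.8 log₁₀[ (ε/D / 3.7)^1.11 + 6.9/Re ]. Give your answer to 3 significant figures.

f ≈ 0.0464

Re = ρVD/μ = 869·0.708·0.0233/0.0104 = 1378.
Re < 2300 → laminar, so f = 64/Re = 0.04643 (roughness is irrelevant in laminar flow).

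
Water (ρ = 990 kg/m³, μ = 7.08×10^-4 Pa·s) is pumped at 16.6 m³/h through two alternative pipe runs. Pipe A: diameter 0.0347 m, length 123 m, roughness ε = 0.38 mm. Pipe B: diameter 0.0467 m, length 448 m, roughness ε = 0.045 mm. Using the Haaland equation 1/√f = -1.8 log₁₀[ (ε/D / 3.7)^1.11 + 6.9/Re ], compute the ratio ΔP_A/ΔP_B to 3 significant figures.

ΔP_A/ΔP_B ≈ 2.28

Pipe A: V = Q/A = 0.004611/0.0009457 = 4.876 m/s; Re = 2.366e+05; ε/D = 0.011; Haaland → f = 0.0394; ΔP_A = f(L/D)(ρV²/2) = 1.644e+06 Pa.
Pipe B: V = Q/A = 0.004611/0.001713 = 2.692 m/s; Re = 1.758e+05; ε/D = 0.000964; Haaland → f = 0.02092; ΔP_B = f(L/D)(ρV²/2) = 7.2e+05 Pa.
ΔP_A/ΔP_B = 1.644e+06/7.2e+05 = 2.28.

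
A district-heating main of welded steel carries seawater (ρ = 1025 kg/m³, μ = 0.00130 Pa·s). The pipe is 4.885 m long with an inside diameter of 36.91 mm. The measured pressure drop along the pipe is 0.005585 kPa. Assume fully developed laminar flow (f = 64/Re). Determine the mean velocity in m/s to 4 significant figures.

For laminar flow, f = 64/Re with Re = ρVD/μ, so Darcy-Weisbach reduces to ΔP = 32μLV/D². Solving for V: V = ΔP·D²/(32μL) = 5.585·(0.03691)²/(32·0.0013·4.885) = 0.03744 m/s.
Check: Re = ρVD/μ = 1025·0.03744·0.03691/0.0013 = 1090 < 2300, so the laminar assumption holds.

V ≈ 0.03744 m/s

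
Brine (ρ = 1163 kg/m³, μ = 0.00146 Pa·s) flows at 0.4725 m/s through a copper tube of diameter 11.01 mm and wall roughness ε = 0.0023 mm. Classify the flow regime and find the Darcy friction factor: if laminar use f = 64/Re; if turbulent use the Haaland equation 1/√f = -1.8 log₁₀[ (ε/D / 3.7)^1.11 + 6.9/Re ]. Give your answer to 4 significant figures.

f ≈ 0.04012

Re = ρVD/μ = 1163·0.4725·0.01101/0.00146 = 4144.
Re > 4000 → turbulent. ε/D = 2.3e-06/0.01101 = 0.000209; Haaland: 1/√f = -1.8 log₁₀[1.92e-05 + 0.00167] = 4.992, so f = 0.04012.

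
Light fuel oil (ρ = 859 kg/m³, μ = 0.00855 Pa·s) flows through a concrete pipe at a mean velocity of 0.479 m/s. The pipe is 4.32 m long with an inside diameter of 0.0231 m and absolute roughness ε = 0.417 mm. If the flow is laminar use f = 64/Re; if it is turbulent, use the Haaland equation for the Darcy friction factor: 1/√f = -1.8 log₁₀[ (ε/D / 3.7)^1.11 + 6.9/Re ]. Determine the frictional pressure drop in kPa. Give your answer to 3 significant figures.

ΔP ≈ 1.06 kPa

Reynolds number Re = ρVD/μ = 859 · 0.479 · 0.0231 / 0.00855 = 1112.
Re < 2300 → laminar flow, so f = 64/Re = 64/1112 = 0.05757 (the turbulent correlation is not needed).
Darcy-Weisbach: ΔP = f(L/D)(ρV²/2) = 0.05757·(4.32/0.0231)·(859·0.479²/2) = 0.05757·187·98.54 = 1061 Pa.
ΔP = 1061 Pa = 1.06 kPa.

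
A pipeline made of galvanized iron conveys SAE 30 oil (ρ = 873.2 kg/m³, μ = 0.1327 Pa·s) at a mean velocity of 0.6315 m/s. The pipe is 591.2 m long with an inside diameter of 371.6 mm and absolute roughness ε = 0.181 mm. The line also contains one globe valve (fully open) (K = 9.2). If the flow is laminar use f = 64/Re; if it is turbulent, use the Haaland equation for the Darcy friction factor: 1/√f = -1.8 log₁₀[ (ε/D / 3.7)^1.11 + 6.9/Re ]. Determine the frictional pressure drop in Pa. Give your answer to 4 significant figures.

ΔP ≈ 13080 Pa

Reynolds number Re = ρVD/μ = 873.2 · 0.6315 · 0.3716 / 0.133 = 1544.
Re < 2300 → laminar flow, so f = 64/Re = 64/1544 = 0.04145 (the turbulent correlation is not needed).
Total minor-loss coefficient ΣK = 1·9.2 = 9.2.
ΔP = [f·L/D + ΣK]·(ρV²/2) = [0.04145·591.2/0.3716 + 9.2]·(873.2·0.6315²/2) = [65.94 + 9.2]·174.1 = 1.308e+04 Pa.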